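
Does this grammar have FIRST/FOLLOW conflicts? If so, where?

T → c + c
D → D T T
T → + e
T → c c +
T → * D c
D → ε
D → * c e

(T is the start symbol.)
Nullable non-terminals: D.
FIRST sets used below: FIRST(D) = { '*', '+', 'c', ε }, FIRST(T) = { '*', '+', 'c' }

D: nullable alternative(s) D → ε; FOLLOW(D) = { '*', '+', 'c' }
  D → D T T: FIRST \ {ε} = { '*', '+', 'c' } — overlaps FOLLOW(D) on { '*', '+', 'c' }: CONFLICT
  D → ε: FIRST \ {ε} = { } — this is the only nullable alternative, skip
  D → * c e: FIRST \ {ε} = { '*' } — overlaps FOLLOW(D) on { '*' }: CONFLICT

T has no nullable alternative, so no FIRST/FOLLOW check is needed there.

So the grammar has 2 FIRST/FOLLOW conflicts (marked CONFLICT above).

Answer: Yes. D → D T T with FOLLOW(D) on { '*', '+', 'c' }; D → '*' c e with FOLLOW(D) on { '*' }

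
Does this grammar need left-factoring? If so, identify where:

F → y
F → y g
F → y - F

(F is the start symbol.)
Left-factoring is needed when two productions for the same non-terminal
share a common prefix on the right-hand side.

Productions for F:
  F → y
  F → y g
  F → y - F

Found common prefix 'y' in productions for F

Answer: Yes, F has productions with common prefix 'y'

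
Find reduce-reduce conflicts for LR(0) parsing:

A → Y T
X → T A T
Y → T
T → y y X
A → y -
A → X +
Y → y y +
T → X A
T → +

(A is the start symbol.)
Yes — I9: [T → + .] vs [Y → y y + .]; I19: [A → X + .] vs [T → + .]

A reduce-reduce conflict occurs when an LR(0) state has two complete items [A → α .] and [B → β .] — both call for a reduction, and with no lookahead the parser cannot choose between them.

Augment with A' → A and build the canonical LR(0) collection (I0 = CLOSURE({[A' → . A]}), then GOTO on every symbol after a dot until no new states appear). It has 20 states:
  I0: { [A → . X +], [A → . Y T], [A → . y -], [A' → . A], [T → . +], [T → . X A], [T → . y y X], [X → . T A T], [Y → . T], [Y → . y y +] }  — shift
  I1: { [T → + .] }  — reduce
  I2: { [A' → A .] }  — accept
  I3: { [A → . X +], [A → . Y T], [A → . y -], [T → . +], [T → . X A], [T → . y y X], [X → . T A T], [X → T . A T], [Y → . T], [Y → . y y +], [Y → T .] }  — shift, reduce
  I4: { [A → . X +], [A → . Y T], [A → . y -], [A → X . +], [T → . +], [T → . X A], [T → . y y X], [T → X . A], [X → . T A T], [Y → . T], [Y → . y y +] }  — shift
  I5: { [A → Y . T], [T → . +], [T → . X A], [T → . y y X], [X → . T A T] }  — shift
  I6: { [A → y . -], [T → y . y X], [Y → y . y +] }  — shift
  I7: { [A → y - .] }  — reduce
  I8: { [T → . +], [T → . X A], [T → . y y X], [T → y y . X], [X → . T A T], [Y → y y . +] }  — shift
  I9: { [T → + .], [Y → y y + .] }  — 2 reduces
  I10: { [A → . X +], [A → . Y T], [A → . y -], [T → . +], [T → . X A], [T → . y y X], [X → . T A T], [X → T . A T], [Y → . T], [Y → . y y +] }  — shift
  I11: { [A → . X +], [A → . Y T], [A → . y -], [T → . +], [T → . X A], [T → . y y X], [T → X . A], [T → y y X .], [X → . T A T], [Y → . T], [Y → . y y +] }  — shift, reduce
  I12: { [T → y . y X] }  — shift
  I13: { [T → . +], [T → . X A], [T → . y y X], [T → y y . X], [X → . T A T] }  — shift
  I14: { [T → X A .] }  — reduce
  I15: { [T → . +], [T → . X A], [T → . y y X], [X → . T A T], [X → T A . T] }  — shift
  I16: { [A → . X +], [A → . Y T], [A → . y -], [T → . +], [T → . X A], [T → . y y X], [X → . T A T], [X → T . A T], [X → T A T .], [Y → . T], [Y → . y y +] }  — shift, reduce
  I17: { [A → . X +], [A → . Y T], [A → . y -], [T → . +], [T → . X A], [T → . y y X], [T → X . A], [X → . T A T], [Y → . T], [Y → . y y +] }  — shift
  I18: { [A → . X +], [A → . Y T], [A → . y -], [A → Y T .], [T → . +], [T → . X A], [T → . y y X], [X → . T A T], [X → T . A T], [Y → . T], [Y → . y y +] }  — shift, reduce
  I19: { [A → X + .], [T → + .] }  — 2 reduces

I9 contains complete items [T → + .], [Y → y y + .] — reduce-reduce conflict.
I19 contains complete items [A → X + .], [T → + .] — reduce-reduce conflict.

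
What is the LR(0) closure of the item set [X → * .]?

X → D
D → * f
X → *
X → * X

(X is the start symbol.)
{ [X → * .] }

Start with: [X → * .]
The dot is at the end, so nothing is added.

CLOSURE = { [X → * .] }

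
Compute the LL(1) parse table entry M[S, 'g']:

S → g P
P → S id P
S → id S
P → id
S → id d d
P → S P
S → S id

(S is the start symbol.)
S → g P, S → S id

To find M[S, 'g'], we find productions for S where 'g' is in the predict set (PREDICT(N → α) = (FIRST(α) \ {ε}) ∪ (FOLLOW(N) if α ⇒* ε)).

Relevant sets:
  FIRST(S) = { 'g', 'id' }

S → g P: PREDICT = { 'g' }
  'g' is in predict set, so this production goes in M[S, 'g']
S → id S: PREDICT = { 'id' }
S → id d d: PREDICT = { 'id' }
S → S id: PREDICT = { 'g', 'id' }
  'g' is in predict set, so this production goes in M[S, 'g']

M[S, 'g'] = S → g P, S → S id  (a multiply-defined cell — the grammar is not LL(1))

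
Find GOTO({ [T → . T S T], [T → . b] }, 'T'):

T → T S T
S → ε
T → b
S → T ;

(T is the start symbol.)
{ [S → . T ;], [S → .], [T → . T S T], [T → . b], [T → T . S T] }

GOTO(I, 'T') = CLOSURE({ [A → αX.β] : [A → α.Xβ] ∈ I, X = 'T' })

Items with dot before 'T', with the dot advanced:
  [T → . T S T] → [T → T . S T]
Closure of the advanced items:
  [T → T . S T] has the dot before S: add [S → .], [S → . T ;]
  [S → . T ;] has the dot before T: add [T → . T S T], [T → . b]

GOTO = { [S → . T ;], [S → .], [T → . T S T], [T → . b], [T → T . S T] }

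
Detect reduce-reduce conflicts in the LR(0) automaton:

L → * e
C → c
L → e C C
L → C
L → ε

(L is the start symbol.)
A reduce-reduce conflict occurs when an LR(0) state has two complete items [A → α .] and [B → β .] — both call for a reduction, and with no lookahead the parser cannot choose between them.

Augment with L' → L and build the canonical LR(0) collection (I0 = CLOSURE({[L' → . L]}), then GOTO on every symbol after a dot until no new states appear). It has 9 states:
  I0: { [C → . c], [L → . * e], [L → . C], [L → . e C C], [L → .], [L' → . L] }  — shift, reduce
  I1: { [L → * . e] }  — shift
  I2: { [L → C .] }  — reduce
  I3: { [L' → L .] }  — accept
  I4: { [C → c .] }  — reduce
  I5: { [C → . c], [L → e . C C] }  — shift
  I6: { [C → . c], [L → e C . C] }  — shift
  I7: { [L → e C C .] }  — reduce
  I8: { [L → * e .] }  — reduce

No state contains more than one complete item.

Answer: No reduce-reduce conflicts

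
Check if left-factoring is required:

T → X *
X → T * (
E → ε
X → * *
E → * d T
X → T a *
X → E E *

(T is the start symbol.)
Yes, X has productions with common prefix 'T'

Left-factoring is needed when two productions for the same non-terminal
share a common prefix on the right-hand side.

Productions for X:
  X → T * (
  X → * *
  X → T a *
  X → E E *
Productions for E:
  E → ε
  E → * d T

Found common prefix 'T' in productions for X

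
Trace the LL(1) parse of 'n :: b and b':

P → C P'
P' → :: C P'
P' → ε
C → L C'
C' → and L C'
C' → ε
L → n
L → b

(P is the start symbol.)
Stack is shown with the top on the left.

Stack          Input           Action
-------------------------------------
P $            n :: b and b $  output P → C P'
C P' $         n :: b and b $  output C → L C'
L C' P' $      n :: b and b $  output L → n
n C' P' $      n :: b and b $  match 'n'
C' P' $        :: b and b $    output C' → ε
P' $           :: b and b $    output P' → :: C P'
:: C P' $      :: b and b $    match '::'
C P' $         b and b $       output C → L C'
L C' P' $      b and b $       output L → b
b C' P' $      b and b $       match 'b'
C' P' $        and b $         output C' → and L C'
and L C' P' $  and b $         match 'and'
L C' P' $      b $             output L → b
b C' P' $      b $             match 'b'
C' P' $        $               output C' → ε
P' $           $               output P' → ε
$              $               accept

The string is accepted.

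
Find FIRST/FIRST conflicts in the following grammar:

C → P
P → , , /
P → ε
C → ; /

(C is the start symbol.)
No FIRST/FIRST conflicts.

FIRST sets of the non-terminals at (or reachable through a nullable prefix from) the front of some alternative:
  FIRST(P) = { ',', ε }

Productions for C:
  C → P: FIRST = { ',', ε }
  C → ; /: FIRST = { ';' }
Productions for P:
  P → , , /: FIRST = { ',' }
  P → ε: FIRST = { ε }

All alternatives of each non-terminal have pairwise disjoint FIRST sets.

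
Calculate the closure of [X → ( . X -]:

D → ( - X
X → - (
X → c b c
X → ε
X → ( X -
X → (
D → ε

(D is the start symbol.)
To compute CLOSURE, for each item [A → α.Bβ] where B is a non-terminal, add [B → .γ] for all productions B → γ; repeat for the newly added items until nothing changes.

Start with: [X → ( . X -]
  [X → ( . X -] has the dot before X: add [X → . - (], [X → . c b c], [X → .], [X → . ( X -], [X → . (]
No further items can be added.

CLOSURE = { [X → ( . X -], [X → . ( X -], [X → . (], [X → . - (], [X → . c b c], [X → .] }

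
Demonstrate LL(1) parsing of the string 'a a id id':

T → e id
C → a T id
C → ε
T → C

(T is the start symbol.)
LL(1) parsing maintains a stack (initially the start symbol over $) and the input. At each step: if the stack top is a terminal, match it against the current input token; if it is a non-terminal N, replace it with the RHS of M[N, lookahead] (the unique production whose predict set contains the lookahead).

Stack is shown with the top on the left.

Stack        Input        Action
--------------------------------
T $          a a id id $  output T → C
C $          a a id id $  output C → a T id
a T id $     a a id id $  match 'a'
T id $       a id id $    output T → C
C id $       a id id $    output C → a T id
a T id id $  a id id $    match 'a'
T id id $    id id $      output T → C
C id id $    id id $      output C → ε
id id $      id id $      match 'id'
id $         id $         match 'id'
$            $            accept

The string is accepted.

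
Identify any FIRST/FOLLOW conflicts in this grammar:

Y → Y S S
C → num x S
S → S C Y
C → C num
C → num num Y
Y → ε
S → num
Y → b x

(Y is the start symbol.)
A FIRST/FOLLOW conflict occurs when a non-terminal N has a nullable alternative N → β (β ⇒* ε) and another alternative N → α with FIRST(α) ∩ FOLLOW(N) ≠ ∅: on such a lookahead the parser cannot decide between expanding α and letting N vanish via β.

Nullable non-terminals: Y.
FIRST sets used below: FIRST(Y) = { 'b', 'num', ε }, FIRST(S) = { 'num' }

Y: nullable alternative(s) Y → ε; FOLLOW(Y) = { $, 'b', 'num' }
  Y → Y S S: FIRST \ {ε} = { 'b', 'num' } — overlaps FOLLOW(Y) on { 'b', 'num' }: CONFLICT
  Y → ε: FIRST \ {ε} = { } — this is the only nullable alternative, skip
  Y → b x: FIRST \ {ε} = { 'b' } — overlaps FOLLOW(Y) on { 'b' }: CONFLICT

C, S have no nullable alternative, so no FIRST/FOLLOW check is needed there.

So the grammar has 2 FIRST/FOLLOW conflicts (marked CONFLICT above).

Answer: Yes. Y → Y S S with FOLLOW(Y) on { 'b', 'num' }; Y → b x with FOLLOW(Y) on { 'b' }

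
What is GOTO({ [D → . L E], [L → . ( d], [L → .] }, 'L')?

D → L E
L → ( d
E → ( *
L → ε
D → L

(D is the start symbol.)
GOTO(I, 'L') = CLOSURE({ [A → αX.β] : [A → α.Xβ] ∈ I, X = 'L' })

Items with dot before 'L', with the dot advanced:
  [D → . L E] → [D → L . E]
Closure of the advanced items:
  [D → L . E] has the dot before E: add [E → . ( *]

GOTO = { [D → L . E], [E → . ( *] }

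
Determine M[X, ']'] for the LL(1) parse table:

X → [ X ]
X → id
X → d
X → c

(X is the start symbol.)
Empty (error entry)

To find M[X, ']'], we find productions for X where ']' is in the predict set (PREDICT(N → α) = (FIRST(α) \ {ε}) ∪ (FOLLOW(N) if α ⇒* ε)).

X → [ X ]: PREDICT = { '[' }
X → id: PREDICT = { 'id' }
X → d: PREDICT = { 'd' }
X → c: PREDICT = { 'c' }

M[X, ']'] is empty (no production applies)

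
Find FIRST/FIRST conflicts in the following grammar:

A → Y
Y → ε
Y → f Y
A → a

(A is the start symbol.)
A FIRST/FIRST conflict occurs when two productions N → α and N → β for the same non-terminal have FIRST(α) ∩ FIRST(β) ≠ ∅ (with ε ∈ FIRST of a nullable right-hand side, so two nullable alternatives also conflict).

FIRST sets of the non-terminals at (or reachable through a nullable prefix from) the front of some alternative:
  FIRST(Y) = { 'f', ε }

Productions for A:
  A → Y: FIRST = { 'f', ε }
  A → a: FIRST = { 'a' }
Productions for Y:
  Y → ε: FIRST = { ε }
  Y → f Y: FIRST = { 'f' }

All alternatives of each non-terminal have pairwise disjoint FIRST sets.

Answer: No FIRST/FIRST conflicts.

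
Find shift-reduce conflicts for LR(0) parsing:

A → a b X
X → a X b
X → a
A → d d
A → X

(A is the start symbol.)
Yes — I3: [X → a .] vs [A → a . b X]; I7: [X → a .] vs [X → . a]

Augment with A' → A and build the canonical LR(0) collection (I0 = CLOSURE({[A' → . A]}), then GOTO on every symbol after a dot until no new states appear). It has 11 states:
  I0: { [A → . X], [A → . a b X], [A → . d d], [A' → . A], [X → . a X b], [X → . a] }  — shift
  I1: { [A' → A .] }  — accept
  I2: { [A → X .] }  — reduce
  I3: { [A → a . b X], [X → . a X b], [X → . a], [X → a . X b], [X → a .] }  — shift, reduce
  I4: { [A → d . d] }  — shift
  I5: { [A → d d .] }  — reduce
  I6: { [X → a X . b] }  — shift
  I7: { [X → . a X b], [X → . a], [X → a . X b], [X → a .] }  — shift, reduce
  I8: { [A → a b . X], [X → . a X b], [X → . a] }  — shift
  I9: { [A → a b X .] }  — reduce
  I10: { [X → a X b .] }  — reduce

I3 contains reduce item [X → a .] and shift items [A → a . b X], [X → . a], [X → . a X b] — shift-reduce conflict.
I7 contains reduce item [X → a .] and shift items [X → . a], [X → . a X b] — shift-reduce conflict.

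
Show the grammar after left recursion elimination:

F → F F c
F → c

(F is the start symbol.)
F is directly left-recursive. The standard transformation for
  A → A α₁ | ... | A α_m | β₁ | ... | β_n
is
  A  → β₁ A' | ... | β_n A'
  A' → α₁ A' | ... | α_m A' | ε

F → c becomes F → c F'
F → F F c becomes F' → F c F'
Add F' → ε

Resulting grammar:
F → c F'
F' → F c F'
F' → ε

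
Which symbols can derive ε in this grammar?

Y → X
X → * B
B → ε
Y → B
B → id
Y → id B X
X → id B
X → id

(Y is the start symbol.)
ε-productions: B → ε
So B is immediately nullable.
Y → B: every symbol on the right is nullable, so Y is nullable too.
No further non-terminal can be added: every production for the remaining non-terminals contains a terminal or a non-nullable non-terminal.
Nullable = { 'B', 'Y' }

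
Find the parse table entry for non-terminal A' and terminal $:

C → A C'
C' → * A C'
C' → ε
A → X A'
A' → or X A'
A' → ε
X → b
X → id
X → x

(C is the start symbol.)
To find M[A', $], we find productions for A' where $ is in the predict set (PREDICT(N → α) = (FIRST(α) \ {ε}) ∪ (FOLLOW(N) if α ⇒* ε)).

Relevant sets:
  FOLLOW(A') = { $, '*' }

A' → or X A': PREDICT = { 'or' }
A' → ε: PREDICT = { $, '*' }
  $ is in predict set, so this production goes in M[A', $]

M[A', $] = A' → ε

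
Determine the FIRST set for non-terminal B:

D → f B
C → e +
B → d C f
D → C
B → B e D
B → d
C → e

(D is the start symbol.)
{ 'd' }

From B → d C f:
  - d is a terminal: add 'd' and stop
From B → B e D:
  - B is the symbol being defined: contributes nothing new
    B is not nullable, so stop
From B → d:
  - d is a terminal: add 'd' and stop

Collecting: FIRST(B) = { 'd' }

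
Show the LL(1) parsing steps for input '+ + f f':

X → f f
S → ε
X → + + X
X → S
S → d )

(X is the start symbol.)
Stack is shown with the top on the left.

Stack    Input      Action
--------------------------
X $      + + f f $  output X → + + X
+ + X $  + + f f $  match '+'
+ X $    + f f $    match '+'
X $      f f $      output X → f f
f f $    f f $      match 'f'
f $      f $        match 'f'
$        $          accept

The string is accepted.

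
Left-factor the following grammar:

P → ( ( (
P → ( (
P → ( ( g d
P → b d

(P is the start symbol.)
P → ( ( P'
P' → (
P' → ε
P' → g d
P → b d

Left-factoring transforms A → αβ₁ | αβ₂ into A → αA' and A' → β₁ | β₂
(α is the longest common prefix among the alternatives). Repeat until
no nonterminal has two alternatives with a common prefix.

Round 1: P has alternatives sharing prefix '( ('. Introduce P': P → ( ( P'
  Add: P' → (
  Add: P' → ε
  Add: P' → g d

No remaining common prefixes — done.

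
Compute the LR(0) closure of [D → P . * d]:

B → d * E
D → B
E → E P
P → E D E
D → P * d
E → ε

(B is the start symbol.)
{ [D → P . * d] }

Start with: [D → P . * d]
The dot precedes the terminal '*', so nothing is added.

CLOSURE = { [D → P . * d] }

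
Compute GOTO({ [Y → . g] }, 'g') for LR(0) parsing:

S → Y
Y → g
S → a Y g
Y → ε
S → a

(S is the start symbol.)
GOTO(I, 'g') = CLOSURE({ [A → αX.β] : [A → α.Xβ] ∈ I, X = 'g' })

Items with dot before 'g', with the dot advanced:
  [Y → . g] → [Y → g .]
Closure adds nothing (no advanced item has the dot before a non-terminal).

GOTO = { [Y → g .] }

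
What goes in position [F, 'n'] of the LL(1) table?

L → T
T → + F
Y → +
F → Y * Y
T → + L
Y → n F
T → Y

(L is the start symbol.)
To find M[F, 'n'], we find productions for F where 'n' is in the predict set (PREDICT(N → α) = (FIRST(α) \ {ε}) ∪ (FOLLOW(N) if α ⇒* ε)).

Relevant sets:
  FIRST(Y) = { '+', 'n' }

F → Y * Y: PREDICT = { '+', 'n' }
  'n' is in predict set, so this production goes in M[F, 'n']

M[F, 'n'] = F → Y * Y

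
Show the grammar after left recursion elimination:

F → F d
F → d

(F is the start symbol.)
F → d F'
F' → d F'
F' → ε

F is directly left-recursive. The standard transformation for
  A → A α₁ | ... | A α_m | β₁ | ... | β_n
is
  A  → β₁ A' | ... | β_n A'
  A' → α₁ A' | ... | α_m A' | ε

F → d becomes F → d F'
F → F d becomes F' → d F'
Add F' → ε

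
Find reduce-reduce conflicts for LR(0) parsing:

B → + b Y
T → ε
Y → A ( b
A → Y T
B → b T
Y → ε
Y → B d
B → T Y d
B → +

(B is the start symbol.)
A reduce-reduce conflict occurs when an LR(0) state has two complete items [A → α .] and [B → β .] — both call for a reduction, and with no lookahead the parser cannot choose between them.

Augment with B' → B and build the canonical LR(0) collection (I0 = CLOSURE({[B' → . B]}), then GOTO on every symbol after a dot until no new states appear). It has 16 states:
  I0: { [B → . + b Y], [B → . +], [B → . T Y d], [B → . b T], [B' → . B], [T → .] }  — shift, reduce
  I1: { [B → + . b Y], [B → + .] }  — shift, reduce
  I2: { [B' → B .] }  — accept
  I3: { [A → . Y T], [B → . + b Y], [B → . +], [B → . T Y d], [B → . b T], [B → T . Y d], [T → .], [Y → . A ( b], [Y → . B d], [Y → .] }  — shift, 2 reduces
  I4: { [B → b . T], [T → .] }  — reduce
  I5: { [B → b T .] }  — reduce
  I6: { [Y → A . ( b] }  — shift
  I7: { [Y → B . d] }  — shift
  I8: { [A → Y . T], [B → T Y . d], [T → .] }  — shift, reduce
  I9: { [A → Y T .] }  — reduce
  I10: { [B → T Y d .] }  — reduce
  I11: { [Y → B d .] }  — reduce
  I12: { [Y → A ( . b] }  — shift
  I13: { [Y → A ( b .] }  — reduce
  I14: { [A → . Y T], [B → + b . Y], [B → . + b Y], [B → . +], [B → . T Y d], [B → . b T], [T → .], [Y → . A ( b], [Y → . B d], [Y → .] }  — shift, 2 reduces
  I15: { [A → Y . T], [B → + b Y .], [T → .] }  — 2 reduces

I3 contains complete items [T → .], [Y → .] — reduce-reduce conflict.
I14 contains complete items [T → .], [Y → .] — reduce-reduce conflict.
I15 contains complete items [B → + b Y .], [T → .] — reduce-reduce conflict.

Answer: Yes — I3: [T → .] vs [Y → .]; I14: [T → .] vs [Y → .]; I15: [B → + b Y .] vs [T → .]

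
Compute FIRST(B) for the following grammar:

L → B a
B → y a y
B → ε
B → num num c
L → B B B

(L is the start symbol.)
{ 'num', 'y', ε }

To compute FIRST(B), examine every production with B on the left-hand side, reading each right-hand side left to right until a non-nullable symbol is reached.

From B → y a y:
  - y is a terminal: add 'y' and stop
From B → ε:
  - ε-production, so ε ∈ FIRST(B)
From B → num num c:
  - num is a terminal: add 'num' and stop

Collecting: FIRST(B) = { 'num', 'y', ε }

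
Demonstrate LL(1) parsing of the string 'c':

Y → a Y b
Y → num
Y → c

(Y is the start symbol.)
Stack is shown with the top on the left.

Stack  Input  Action
--------------------
Y $    c $    output Y → c
c $    c $    match 'c'
$      $      accept

The string is accepted.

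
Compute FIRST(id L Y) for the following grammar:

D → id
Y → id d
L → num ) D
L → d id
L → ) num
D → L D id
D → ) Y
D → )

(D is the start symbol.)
{ 'id' }

To compute FIRST(id L Y), process the symbols left to right:
Symbol id is a terminal. Add 'id' and stop.
FIRST(id L Y) = { 'id' }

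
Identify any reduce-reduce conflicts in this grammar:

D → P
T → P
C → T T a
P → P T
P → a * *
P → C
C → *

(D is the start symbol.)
Yes — I4: [D → P .] vs [T → P .]

A reduce-reduce conflict occurs when an LR(0) state has two complete items [A → α .] and [B → β .] — both call for a reduction, and with no lookahead the parser cannot choose between them.

Augment with D' → D and build the canonical LR(0) collection (I0 = CLOSURE({[D' → . D]}), then GOTO on every symbol after a dot until no new states appear). It has 13 states:
  I0: { [C → . *], [C → . T T a], [D → . P], [D' → . D], [P → . C], [P → . P T], [P → . a * *], [T → . P] }  — shift
  I1: { [C → * .] }  — reduce
  I2: { [P → C .] }  — reduce
  I3: { [D' → D .] }  — accept
  I4: { [C → . *], [C → . T T a], [D → P .], [P → . C], [P → . P T], [P → . a * *], [P → P . T], [T → . P], [T → P .] }  — shift, 2 reduces
  I5: { [C → . *], [C → . T T a], [C → T . T a], [P → . C], [P → . P T], [P → . a * *], [T → . P] }  — shift
  I6: { [P → a . * *] }  — shift
  I7: { [P → a * . *] }  — shift
  I8: { [P → a * * .] }  — reduce
  I9: { [C → . *], [C → . T T a], [P → . C], [P → . P T], [P → . a * *], [P → P . T], [T → . P], [T → P .] }  — shift, reduce
  I10: { [C → . *], [C → . T T a], [C → T . T a], [C → T T . a], [P → . C], [P → . P T], [P → . a * *], [T → . P] }  — shift
  I11: { [C → T T a .], [P → a . * *] }  — shift, reduce
  I12: { [C → . *], [C → . T T a], [C → T . T a], [P → . C], [P → . P T], [P → . a * *], [P → P T .], [T → . P] }  — shift, reduce

I4 contains complete items [D → P .], [T → P .] — reduce-reduce conflict.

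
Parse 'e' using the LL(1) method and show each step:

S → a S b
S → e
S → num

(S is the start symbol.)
LL(1) parsing maintains a stack (initially the start symbol over $) and the input. At each step: if the stack top is a terminal, match it against the current input token; if it is a non-terminal N, replace it with the RHS of M[N, lookahead] (the unique production whose predict set contains the lookahead).

Stack is shown with the top on the left.

Stack  Input  Action
--------------------
S $    e $    output S → e
e $    e $    match 'e'
$      $      accept

The string is accepted.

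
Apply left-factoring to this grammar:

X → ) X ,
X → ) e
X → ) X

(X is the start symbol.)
Left-factoring transforms A → αβ₁ | αβ₂ into A → αA' and A' → β₁ | β₂
(α is the longest common prefix among the alternatives). Repeat until
no nonterminal has two alternatives with a common prefix.

Round 1: X has alternatives sharing prefix ')'. Introduce X': X → ) X'
  Add: X' → X ,
  Add: X' → e
  Add: X' → X

Round 2: X' has alternatives sharing prefix 'X'. Introduce X'': X' → X X''
  Add: X'' → ,
  Add: X'' → ε

No remaining common prefixes — done.

Resulting grammar:
X → ) X'
X' → X X''
X'' → ,
X'' → ε
X' → e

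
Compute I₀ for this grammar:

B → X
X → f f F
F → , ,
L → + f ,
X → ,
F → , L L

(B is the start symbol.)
First, augment the grammar with B' → B
I₀ = CLOSURE({ [B' → . B] }):
  [B' → . B] has the dot before B: add [B → . X]
  [B → . X] has the dot before X: add [X → . f f F], [X → . ,]
No further items can be added.

I₀ = { [B → . X], [B' → . B], [X → . ,], [X → . f f F] }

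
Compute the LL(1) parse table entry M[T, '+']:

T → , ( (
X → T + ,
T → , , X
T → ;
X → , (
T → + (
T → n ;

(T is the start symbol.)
T → + (

To find M[T, '+'], we find productions for T where '+' is in the predict set (PREDICT(N → α) = (FIRST(α) \ {ε}) ∪ (FOLLOW(N) if α ⇒* ε)).

T → , ( (: PREDICT = { ',' }
T → , , X: PREDICT = { ',' }
T → ;: PREDICT = { ';' }
T → + (: PREDICT = { '+' }
  '+' is in predict set, so this production goes in M[T, '+']
T → n ;: PREDICT = { 'n' }

M[T, '+'] = T → + (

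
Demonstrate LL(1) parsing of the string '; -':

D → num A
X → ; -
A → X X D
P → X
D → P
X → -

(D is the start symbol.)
Stack is shown with the top on the left.

Stack  Input  Action
--------------------
D $    ; - $  output D → P
P $    ; - $  output P → X
X $    ; - $  output X → ; -
; - $  ; - $  match ';'
- $    - $    match '-'
$      $      accept

The string is accepted.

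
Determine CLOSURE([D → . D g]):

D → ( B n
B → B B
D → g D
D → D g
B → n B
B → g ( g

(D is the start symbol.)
{ [D → . ( B n], [D → . D g], [D → . g D] }

Start with: [D → . D g]
  [D → . D g] has the dot before D: add [D → . ( B n], [D → . g D]
No further items can be added.

CLOSURE = { [D → . ( B n], [D → . D g], [D → . g D] }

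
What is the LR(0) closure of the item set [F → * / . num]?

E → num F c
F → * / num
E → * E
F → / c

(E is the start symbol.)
Start with: [F → * / . num]
The dot precedes the terminal num, so nothing is added.

CLOSURE = { [F → * / . num] }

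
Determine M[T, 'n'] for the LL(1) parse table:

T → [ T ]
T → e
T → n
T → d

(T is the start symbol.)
To find M[T, 'n'], we find productions for T where 'n' is in the predict set (PREDICT(N → α) = (FIRST(α) \ {ε}) ∪ (FOLLOW(N) if α ⇒* ε)).

T → [ T ]: PREDICT = { '[' }
T → e: PREDICT = { 'e' }
T → n: PREDICT = { 'n' }
  'n' is in predict set, so this production goes in M[T, 'n']
T → d: PREDICT = { 'd' }

M[T, 'n'] = T → n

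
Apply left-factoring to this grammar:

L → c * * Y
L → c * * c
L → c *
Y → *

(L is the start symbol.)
Left-factoring transforms A → αβ₁ | αβ₂ into A → αA' and A' → β₁ | β₂
(α is the longest common prefix among the alternatives). Repeat until
no nonterminal has two alternatives with a common prefix.

Round 1: L has alternatives sharing prefix 'c *'. Introduce L': L → c * L'
  Add: L' → * Y
  Add: L' → * c
  Add: L' → ε

Round 2: L' has alternatives sharing prefix '*'. Introduce L'': L' → * L''
  Add: L'' → Y
  Add: L'' → c

No remaining common prefixes — done.

Resulting grammar:
L → c * L'
L' → * L''
L'' → Y
L'' → c
L' → ε
Y → *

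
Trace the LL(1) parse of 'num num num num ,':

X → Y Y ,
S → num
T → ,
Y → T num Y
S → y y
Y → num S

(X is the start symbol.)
LL(1) parsing maintains a stack (initially the start symbol over $) and the input. At each step: if the stack top is a terminal, match it against the current input token; if it is a non-terminal N, replace it with the RHS of M[N, lookahead] (the unique production whose predict set contains the lookahead).

Stack is shown with the top on the left.

Stack        Input                Action
----------------------------------------
X $          num num num num , $  output X → Y Y ,
Y Y , $      num num num num , $  output Y → num S
num S Y , $  num num num num , $  match 'num'
S Y , $      num num num , $      output S → num
num Y , $    num num num , $      match 'num'
Y , $        num num , $          output Y → num S
num S , $    num num , $          match 'num'
S , $        num , $              output S → num
num , $      num , $              match 'num'
, $          , $                  match ','
$            $                    accept

The string is accepted.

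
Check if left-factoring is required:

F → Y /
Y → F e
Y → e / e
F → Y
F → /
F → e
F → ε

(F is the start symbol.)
Yes, F has productions with common prefix 'Y'

Left-factoring is needed when two productions for the same non-terminal
share a common prefix on the right-hand side.

Productions for F:
  F → Y /
  F → Y
  F → /
  F → e
  F → ε
Productions for Y:
  Y → F e
  Y → e / e

Found common prefix 'Y' in productions for F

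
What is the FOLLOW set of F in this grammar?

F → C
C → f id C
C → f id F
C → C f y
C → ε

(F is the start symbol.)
{ $, 'f' }

F is the start symbol, so $ ∈ FOLLOW(F).
In C → f id F: F is at the end, add FOLLOW(C)

The FOLLOW sets referred to above (computed the same way, to a fixed point):
  FOLLOW(C) = { $, 'f' }

Taking the union: FOLLOW(F) = { $, 'f' }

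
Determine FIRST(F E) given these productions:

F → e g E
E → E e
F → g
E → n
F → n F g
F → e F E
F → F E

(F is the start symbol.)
FIRST sets of the non-terminals involved (from the grammar, by fixed-point iteration):
  FIRST(F) = { 'e', 'g', 'n' }

To compute FIRST(F E), process the symbols left to right:
Symbol F is a non-terminal. Add FIRST(F) \ {ε} = { 'e', 'g', 'n' }
F is not nullable (ε ∉ FIRST(F)), so stop here.
FIRST(F E) = { 'e', 'g', 'n' }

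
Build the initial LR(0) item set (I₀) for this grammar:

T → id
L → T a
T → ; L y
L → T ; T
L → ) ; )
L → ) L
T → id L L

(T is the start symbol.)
{ [T → . ; L y], [T → . id L L], [T → . id], [T' → . T] }

First, augment the grammar with T' → T
I₀ = CLOSURE({ [T' → . T] }):
  [T' → . T] has the dot before T: add [T → . id], [T → . ; L y], [T → . id L L]
No further items can be added.

I₀ = { [T → . ; L y], [T → . id L L], [T → . id], [T' → . T] }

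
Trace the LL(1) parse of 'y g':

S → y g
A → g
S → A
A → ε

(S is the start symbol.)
LL(1) parsing maintains a stack (initially the start symbol over $) and the input. At each step: if the stack top is a terminal, match it against the current input token; if it is a non-terminal N, replace it with the RHS of M[N, lookahead] (the unique production whose predict set contains the lookahead).

Stack is shown with the top on the left.

Stack  Input  Action
--------------------
S $    y g $  output S → y g
y g $  y g $  match 'y'
g $    g $    match 'g'
$      $      accept

The string is accepted.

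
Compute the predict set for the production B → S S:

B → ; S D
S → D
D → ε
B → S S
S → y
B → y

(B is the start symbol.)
{ $, 'y' }

PREDICT(B → S S) = (FIRST(RHS) \ {ε}) ∪ (FOLLOW(B) if ε ∈ FIRST(RHS), i.e. RHS ⇒* ε)
FIRST(S) = { 'y', ε }
FIRST(S S) = { 'y', ε }
ε ∈ FIRST(S S) (the right-hand side is nullable), so add FOLLOW(B) = { $ }
PREDICT(B → S S) = { $, 'y' }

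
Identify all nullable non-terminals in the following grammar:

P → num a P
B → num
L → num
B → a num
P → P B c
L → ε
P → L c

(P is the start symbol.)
{ 'L' }

A non-terminal is nullable if it can derive ε (the empty string): either it has an ε-production, or it has a production whose right-hand side consists entirely of nullable non-terminals.

ε-productions: L → ε
So L is immediately nullable.
No further non-terminal can be added: every production for the remaining non-terminals contains a terminal or a non-nullable non-terminal.
Nullable = { 'L' }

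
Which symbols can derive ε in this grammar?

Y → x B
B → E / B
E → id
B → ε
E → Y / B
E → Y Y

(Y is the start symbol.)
A non-terminal is nullable if it can derive ε (the empty string): either it has an ε-production, or it has a production whose right-hand side consists entirely of nullable non-terminals.

ε-productions: B → ε
So B is immediately nullable.
No further non-terminal can be added: every production for the remaining non-terminals contains a terminal or a non-nullable non-terminal.
Nullable = { 'B' }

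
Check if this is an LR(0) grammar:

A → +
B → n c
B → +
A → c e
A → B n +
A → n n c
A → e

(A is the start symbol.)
No. Reduce-reduce conflict: [A → + .] and [B → + .]

A grammar is LR(0) if no state in the canonical LR(0) collection has:
  - both a shift item (dot before a terminal) and a complete item (shift-reduce conflict), or
  - two or more complete items (reduce-reduce conflict; the accept item [A' → A .] counts as a complete item here).

Augment with A' → A and build the canonical LR(0) collection (I0 = CLOSURE({[A' → . A]}), then GOTO on every symbol after a dot until no new states appear). It has 13 states:
  I0: { [A → . +], [A → . B n +], [A → . c e], [A → . e], [A → . n n c], [A' → . A], [B → . +], [B → . n c] }  — shift
  I1: { [A → + .], [B → + .] }  — 2 reduces
  I2: { [A' → A .] }  — accept
  I3: { [A → B . n +] }  — shift
  I4: { [A → c . e] }  — shift
  I5: { [A → e .] }  — reduce
  I6: { [A → n . n c], [B → n . c] }  — shift
  I7: { [B → n c .] }  — reduce
  I8: { [A → n n . c] }  — shift
  I9: { [A → n n c .] }  — reduce
  I10: { [A → c e .] }  — reduce
  I11: { [A → B n . +] }  — shift
  I12: { [A → B n + .] }  — reduce

Conflict in state I1:
  Reduce-reduce conflict: [A → + .] and [B → + .]
So the grammar is NOT LR(0).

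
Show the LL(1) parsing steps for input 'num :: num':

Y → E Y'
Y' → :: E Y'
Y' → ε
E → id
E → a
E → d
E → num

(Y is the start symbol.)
Stack is shown with the top on the left.

Stack      Input         Action
-------------------------------
Y $        num :: num $  output Y → E Y'
E Y' $     num :: num $  output E → num
num Y' $   num :: num $  match 'num'
Y' $       :: num $      output Y' → :: E Y'
:: E Y' $  :: num $      match '::'
E Y' $     num $         output E → num
num Y' $   num $         match 'num'
Y' $       $             output Y' → ε
$          $             accept

The string is accepted.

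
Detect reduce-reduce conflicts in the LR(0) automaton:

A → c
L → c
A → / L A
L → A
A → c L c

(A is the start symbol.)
Yes — I6: [A → c .] vs [L → c .]

A reduce-reduce conflict occurs when an LR(0) state has two complete items [A → α .] and [B → β .] — both call for a reduction, and with no lookahead the parser cannot choose between them.

Augment with A' → A and build the canonical LR(0) collection (I0 = CLOSURE({[A' → . A]}), then GOTO on every symbol after a dot until no new states appear). It has 10 states:
  I0: { [A → . / L A], [A → . c L c], [A → . c], [A' → . A] }  — shift
  I1: { [A → . / L A], [A → . c L c], [A → . c], [A → / . L A], [L → . A], [L → . c] }  — shift
  I2: { [A' → A .] }  — accept
  I3: { [A → . / L A], [A → . c L c], [A → . c], [A → c . L c], [A → c .], [L → . A], [L → . c] }  — shift, reduce
  I4: { [L → A .] }  — reduce
  I5: { [A → c L . c] }  — shift
  I6: { [A → . / L A], [A → . c L c], [A → . c], [A → c . L c], [A → c .], [L → . A], [L → . c], [L → c .] }  — shift, 2 reduces
  I7: { [A → c L c .] }  — reduce
  I8: { [A → . / L A], [A → . c L c], [A → . c], [A → / L . A] }  — shift
  I9: { [A → / L A .] }  — reduce

I6 contains complete items [A → c .], [L → c .] — reduce-reduce conflict.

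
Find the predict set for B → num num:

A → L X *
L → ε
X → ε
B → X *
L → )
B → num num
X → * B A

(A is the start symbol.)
{ 'num' }

PREDICT(B → num num) = (FIRST(RHS) \ {ε}) ∪ (FOLLOW(B) if ε ∈ FIRST(RHS), i.e. RHS ⇒* ε)
FIRST(num num) = { 'num' }
ε ∉ FIRST(num num), so FOLLOW(B) is not added.
PREDICT(B → num num) = { 'num' }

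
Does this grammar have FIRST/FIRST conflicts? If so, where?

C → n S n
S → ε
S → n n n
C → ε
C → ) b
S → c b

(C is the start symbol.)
No FIRST/FIRST conflicts.

A FIRST/FIRST conflict occurs when two productions N → α and N → β for the same non-terminal have FIRST(α) ∩ FIRST(β) ≠ ∅ (with ε ∈ FIRST of a nullable right-hand side, so two nullable alternatives also conflict).

Productions for C:
  C → n S n: FIRST = { 'n' }
  C → ε: FIRST = { ε }
  C → ) b: FIRST = { ')' }
Productions for S:
  S → ε: FIRST = { ε }
  S → n n n: FIRST = { 'n' }
  S → c b: FIRST = { 'c' }

All alternatives of each non-terminal have pairwise disjoint FIRST sets.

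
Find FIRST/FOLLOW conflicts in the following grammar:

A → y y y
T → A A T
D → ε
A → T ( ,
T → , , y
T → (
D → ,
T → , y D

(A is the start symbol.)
Nullable non-terminals: D.

D: nullable alternative(s) D → ε; FOLLOW(D) = { '(' }
  D → ε: FIRST \ {ε} = { } — this is the only nullable alternative, skip
  D → ,: FIRST \ {ε} = { ',' } — disjoint from FOLLOW(D)

A, T have no nullable alternative, so no FIRST/FOLLOW check is needed there.

No FIRST/FOLLOW conflicts found.

Answer: No FIRST/FOLLOW conflicts.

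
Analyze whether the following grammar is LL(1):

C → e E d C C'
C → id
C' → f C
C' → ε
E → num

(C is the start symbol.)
Relevant sets:
  FOLLOW(C') = { $, 'f' }

For C:
  PREDICT(C → e E d C C') = { 'e' }
  PREDICT(C → id) = { 'id' }
For C':
  PREDICT(C' → f C) = { 'f' }
  PREDICT(C' → ε) = { $, 'f' }
E has a single production, so nothing to check there.

Conflict found: Predict set conflict for C': { 'f' }
The grammar is NOT LL(1).

Answer: No. Predict set conflict for C': { 'f' }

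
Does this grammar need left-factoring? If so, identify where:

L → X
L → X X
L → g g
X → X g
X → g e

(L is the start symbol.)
Yes, L has productions with common prefix 'X'

Left-factoring is needed when two productions for the same non-terminal
share a common prefix on the right-hand side.

Productions for L:
  L → X
  L → X X
  L → g g
Productions for X:
  X → X g
  X → g e

Found common prefix 'X' in productions for L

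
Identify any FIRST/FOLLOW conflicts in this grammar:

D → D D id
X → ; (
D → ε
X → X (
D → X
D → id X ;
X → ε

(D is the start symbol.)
A FIRST/FOLLOW conflict occurs when a non-terminal N has a nullable alternative N → β (β ⇒* ε) and another alternative N → α with FIRST(α) ∩ FOLLOW(N) ≠ ∅: on such a lookahead the parser cannot decide between expanding α and letting N vanish via β.

Nullable non-terminals: D, X.
FIRST sets used below: FIRST(D) = { '(', ';', 'id', ε }, FIRST(X) = { '(', ';', ε }

D: nullable alternative(s) D → ε, D → X; FOLLOW(D) = { $, '(', ';', 'id' }
  D → D D id: FIRST \ {ε} = { '(', ';', 'id' } — overlaps FOLLOW(D) on { '(', ';', 'id' }: CONFLICT
  D → ε: FIRST \ {ε} = { } — disjoint from FOLLOW(D)
  D → X: FIRST \ {ε} = { '(', ';' } — overlaps FOLLOW(D) on { '(', ';' }: CONFLICT
  D → id X ;: FIRST \ {ε} = { 'id' } — overlaps FOLLOW(D) on { 'id' }: CONFLICT

X: nullable alternative(s) X → ε; FOLLOW(X) = { $, '(', ';', 'id' }
  X → ; (: FIRST \ {ε} = { ';' } — overlaps FOLLOW(X) on { ';' }: CONFLICT
  X → X (: FIRST \ {ε} = { '(', ';' } — overlaps FOLLOW(X) on { '(', ';' }: CONFLICT
  X → ε: FIRST \ {ε} = { } — this is the only nullable alternative, skip

So the grammar has 5 FIRST/FOLLOW conflicts (marked CONFLICT above).

Answer: Yes. D → D D id with FOLLOW(D) on { '(', ';', 'id' }; D → X with FOLLOW(D) on { '(', ';' }; D → id X ';' with FOLLOW(D) on { 'id' }; X → ';' '(' with FOLLOW(X) on { ';' }; X → X '(' with FOLLOW(X) on { '(', ';' }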